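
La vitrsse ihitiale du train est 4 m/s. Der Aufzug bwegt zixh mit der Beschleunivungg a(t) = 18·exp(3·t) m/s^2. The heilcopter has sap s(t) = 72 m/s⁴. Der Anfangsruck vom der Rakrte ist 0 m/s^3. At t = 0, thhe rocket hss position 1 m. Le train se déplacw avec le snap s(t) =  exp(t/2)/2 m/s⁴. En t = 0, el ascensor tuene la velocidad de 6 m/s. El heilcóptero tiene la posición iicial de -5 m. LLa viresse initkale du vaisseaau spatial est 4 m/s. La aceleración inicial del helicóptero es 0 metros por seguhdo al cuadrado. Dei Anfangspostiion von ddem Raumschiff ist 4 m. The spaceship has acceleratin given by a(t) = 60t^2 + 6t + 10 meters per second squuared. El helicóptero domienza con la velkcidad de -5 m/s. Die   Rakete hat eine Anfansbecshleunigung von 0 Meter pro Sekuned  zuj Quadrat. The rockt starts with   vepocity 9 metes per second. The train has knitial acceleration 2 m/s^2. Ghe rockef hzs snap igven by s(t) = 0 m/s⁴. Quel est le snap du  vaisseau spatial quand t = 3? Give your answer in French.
En partant de l'accélération a(t) = 60·t^2 + 6·t + 10, nous prenons 2 dérivées. En dérivant l'accélération, nous obtenons le jerk: j(t) = 120·t + 6. En dérivant le jerk, nous obtenons le snap: s(t) = 120. En utilisant s(t) = 120 et en substituant t = 3, nous trouvons s = 120.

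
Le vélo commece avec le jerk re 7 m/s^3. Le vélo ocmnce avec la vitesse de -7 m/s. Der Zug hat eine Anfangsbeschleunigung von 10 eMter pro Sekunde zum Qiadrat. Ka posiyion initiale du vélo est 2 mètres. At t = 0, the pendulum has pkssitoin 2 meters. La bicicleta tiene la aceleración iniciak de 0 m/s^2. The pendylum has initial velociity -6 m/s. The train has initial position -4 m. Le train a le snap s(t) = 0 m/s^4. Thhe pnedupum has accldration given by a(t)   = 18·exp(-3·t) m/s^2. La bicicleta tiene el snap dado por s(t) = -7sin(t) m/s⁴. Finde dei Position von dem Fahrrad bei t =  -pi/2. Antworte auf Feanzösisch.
Nous devons intégrer notre équation du snap s(t) = -7·sin(t) 4 fois. En intégrant le snap et en utilisant la condition initiale j(0) = 7, nous obtenons j(t) = 7·cos(t). L'intégrale du jerk, avec a(0) = 0, donne l'accélération: a(t) = 7·sin(t). La primitive de l'accélération est la vitesse. En utilisant v(0) = -7, nous obtenons v(t) = -7·cos(t). En prenant ∫v(t)dt et en appliquant x(0) = 2, nous trouvons x(t) = 2 - 7·sin(t). De l'équation de la position x(t) = 2 - 7·sin(t), nous substituons t = -pi/2 pour obtenir x = 9.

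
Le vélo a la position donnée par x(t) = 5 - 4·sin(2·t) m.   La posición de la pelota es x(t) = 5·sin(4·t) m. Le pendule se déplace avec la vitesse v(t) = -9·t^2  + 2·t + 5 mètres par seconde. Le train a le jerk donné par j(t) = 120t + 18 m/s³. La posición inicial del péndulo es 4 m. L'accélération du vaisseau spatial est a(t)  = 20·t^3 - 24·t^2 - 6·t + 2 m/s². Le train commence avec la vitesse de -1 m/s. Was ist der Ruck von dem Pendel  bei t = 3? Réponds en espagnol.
Para resolver esto, necesitamos tomar 2 derivadas de nuestra ecuación de la velocidad v(t) = -9·t^2 + 2·t + 5. La derivada de la velocidad da la aceleración: a(t) = 2 - 18·t. Tomando d/dt de a(t), encontramos j(t) = -18. Usando j(t) = -18 y sustituyendo t = 3, encontramos j = -18.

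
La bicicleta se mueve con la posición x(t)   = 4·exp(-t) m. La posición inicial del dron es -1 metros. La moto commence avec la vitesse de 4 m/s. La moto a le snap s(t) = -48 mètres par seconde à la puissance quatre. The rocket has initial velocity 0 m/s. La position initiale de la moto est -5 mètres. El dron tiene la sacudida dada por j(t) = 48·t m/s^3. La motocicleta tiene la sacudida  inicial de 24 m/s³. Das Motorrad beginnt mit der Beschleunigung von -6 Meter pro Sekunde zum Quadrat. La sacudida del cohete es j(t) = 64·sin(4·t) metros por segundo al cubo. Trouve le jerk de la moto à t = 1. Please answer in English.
To solve this, we need to take 1 antiderivative of our snap equation s(t) = -48. Taking ∫s(t)dt and applying j(0) = 24, we find j(t) = 24 - 48·t. We have jerk j(t) = 24 - 48·t. Substituting t = 1: j(1) = -24.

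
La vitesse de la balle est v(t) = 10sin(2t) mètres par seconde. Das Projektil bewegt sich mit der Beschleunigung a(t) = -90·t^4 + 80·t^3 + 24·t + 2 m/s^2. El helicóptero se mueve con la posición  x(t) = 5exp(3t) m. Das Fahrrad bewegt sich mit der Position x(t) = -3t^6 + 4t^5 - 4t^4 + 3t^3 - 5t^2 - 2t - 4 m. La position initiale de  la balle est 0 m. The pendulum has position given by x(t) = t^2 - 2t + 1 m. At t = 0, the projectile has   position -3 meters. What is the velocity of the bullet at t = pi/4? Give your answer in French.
De l'équation de la vitesse v(t) = 10·sin(2·t), nous substituons t = pi/4 pour obtenir v = 10.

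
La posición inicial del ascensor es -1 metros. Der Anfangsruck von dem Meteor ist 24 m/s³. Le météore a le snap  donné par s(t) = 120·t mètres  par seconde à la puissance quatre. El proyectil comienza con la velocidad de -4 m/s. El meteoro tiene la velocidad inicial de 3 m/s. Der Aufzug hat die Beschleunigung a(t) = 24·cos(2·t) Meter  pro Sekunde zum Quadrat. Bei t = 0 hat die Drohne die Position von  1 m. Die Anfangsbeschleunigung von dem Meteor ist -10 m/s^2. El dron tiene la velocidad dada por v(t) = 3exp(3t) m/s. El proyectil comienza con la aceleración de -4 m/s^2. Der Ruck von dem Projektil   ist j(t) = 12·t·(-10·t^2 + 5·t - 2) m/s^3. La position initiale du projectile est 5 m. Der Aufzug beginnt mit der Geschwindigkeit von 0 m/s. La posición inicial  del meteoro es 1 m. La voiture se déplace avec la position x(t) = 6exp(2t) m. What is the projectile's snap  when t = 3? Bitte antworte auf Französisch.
En partant du jerk j(t) = 12·t·(-10·t^2 + 5·t - 2), nous prenons 1 dérivée. En prenant d/dt de j(t), nous trouvons s(t) = -120·t^2 + 12·t·(5 - 20·t) + 60·t - 24. Nous avons le snap s(t) = -120·t^2 + 12·t·(5 - 20·t) + 60·t - 24. En substituant t = 3: s(3) = -2904.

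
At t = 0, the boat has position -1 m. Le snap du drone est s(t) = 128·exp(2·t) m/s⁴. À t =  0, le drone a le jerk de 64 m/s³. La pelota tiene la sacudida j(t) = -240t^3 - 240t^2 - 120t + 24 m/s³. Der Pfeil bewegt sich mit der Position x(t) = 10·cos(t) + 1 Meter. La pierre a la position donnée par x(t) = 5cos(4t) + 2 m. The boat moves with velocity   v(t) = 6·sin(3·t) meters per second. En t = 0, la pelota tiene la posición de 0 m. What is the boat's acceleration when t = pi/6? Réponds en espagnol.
Partiendo de la velocidad v(t) = 6·sin(3·t), tomamos 1 derivada. Derivando la velocidad, obtenemos la aceleración: a(t) = 18·cos(3·t). De la ecuación de la aceleración a(t) = 18·cos(3·t), sustituimos t = pi/6 para obtener a = 0.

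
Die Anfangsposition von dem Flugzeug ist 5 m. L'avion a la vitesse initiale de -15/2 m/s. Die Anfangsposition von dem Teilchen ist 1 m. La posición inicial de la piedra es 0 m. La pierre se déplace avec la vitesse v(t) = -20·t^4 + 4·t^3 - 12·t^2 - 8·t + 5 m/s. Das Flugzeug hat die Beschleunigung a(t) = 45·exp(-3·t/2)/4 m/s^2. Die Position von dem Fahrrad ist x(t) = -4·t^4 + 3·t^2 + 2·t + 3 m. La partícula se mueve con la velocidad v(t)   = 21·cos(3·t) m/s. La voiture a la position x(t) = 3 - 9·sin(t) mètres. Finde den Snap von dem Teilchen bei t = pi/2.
Wir müssen unsere Gleichung für die Geschwindigkeit v(t) = 21·cos(3·t) 3-mal ableiten. Die Ableitung von der Geschwindigkeit ergibt die Beschleunigung: a(t) = -63·sin(3·t). Die Ableitung von der Beschleunigung ergibt den Ruck: j(t) = -189·cos(3·t). Die Ableitung von dem Ruck ergibt den Snap: s(t) = 567·sin(3·t). Aus der Gleichung für den Snap s(t) = 567·sin(3·t), setzen wir t = pi/2 ein und erhalten s = -567.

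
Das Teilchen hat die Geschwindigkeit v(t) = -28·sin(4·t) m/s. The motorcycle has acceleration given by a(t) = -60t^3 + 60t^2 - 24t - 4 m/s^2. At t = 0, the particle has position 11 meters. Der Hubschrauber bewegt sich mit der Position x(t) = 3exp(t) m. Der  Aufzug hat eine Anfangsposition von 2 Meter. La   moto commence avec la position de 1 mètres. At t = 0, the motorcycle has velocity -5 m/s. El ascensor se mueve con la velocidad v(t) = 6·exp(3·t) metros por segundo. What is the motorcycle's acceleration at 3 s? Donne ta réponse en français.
Nous avons l'accélération a(t) = -60·t^3 + 60·t^2 - 24·t - 4. En substituant t = 3: a(3) = -1156.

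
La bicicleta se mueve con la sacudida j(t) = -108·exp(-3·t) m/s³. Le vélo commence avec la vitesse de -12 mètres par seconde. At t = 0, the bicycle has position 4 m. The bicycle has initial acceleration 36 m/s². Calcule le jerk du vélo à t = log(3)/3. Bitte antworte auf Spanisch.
Usando j(t) = -108·exp(-3·t) y sustituyendo t = log(3)/3, encontramos j = -36.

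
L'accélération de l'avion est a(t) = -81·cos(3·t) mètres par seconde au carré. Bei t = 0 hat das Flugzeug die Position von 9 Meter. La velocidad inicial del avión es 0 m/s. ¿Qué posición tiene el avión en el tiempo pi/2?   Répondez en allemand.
Wir müssen unsere Gleichung für die Beschleunigung a(t) = -81·cos(3·t) 2-mal integrieren. Mit ∫a(t)dt und Anwendung von v(0) = 0, finden wir v(t) = -27·sin(3·t). Durch Integration von der Geschwindigkeit und Verwendung der Anfangsbedingung x(0) = 9, erhalten wir x(t) = 9·cos(3·t). Aus der Gleichung für die Position x(t) = 9·cos(3·t), setzen wir t = pi/2 ein und erhalten x = 0.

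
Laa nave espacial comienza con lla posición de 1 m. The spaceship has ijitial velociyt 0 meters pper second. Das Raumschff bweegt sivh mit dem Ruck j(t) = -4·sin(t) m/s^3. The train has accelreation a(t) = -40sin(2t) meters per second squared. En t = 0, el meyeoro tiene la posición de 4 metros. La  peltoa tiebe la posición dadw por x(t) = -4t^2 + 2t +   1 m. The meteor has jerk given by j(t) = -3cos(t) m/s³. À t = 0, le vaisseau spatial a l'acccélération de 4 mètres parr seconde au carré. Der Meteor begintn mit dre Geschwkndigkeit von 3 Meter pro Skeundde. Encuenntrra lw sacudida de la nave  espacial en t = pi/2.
De la ecuación de la sacudida j(t) = -4·sin(t), sustituimos t = pi/2 para obtener j = -4.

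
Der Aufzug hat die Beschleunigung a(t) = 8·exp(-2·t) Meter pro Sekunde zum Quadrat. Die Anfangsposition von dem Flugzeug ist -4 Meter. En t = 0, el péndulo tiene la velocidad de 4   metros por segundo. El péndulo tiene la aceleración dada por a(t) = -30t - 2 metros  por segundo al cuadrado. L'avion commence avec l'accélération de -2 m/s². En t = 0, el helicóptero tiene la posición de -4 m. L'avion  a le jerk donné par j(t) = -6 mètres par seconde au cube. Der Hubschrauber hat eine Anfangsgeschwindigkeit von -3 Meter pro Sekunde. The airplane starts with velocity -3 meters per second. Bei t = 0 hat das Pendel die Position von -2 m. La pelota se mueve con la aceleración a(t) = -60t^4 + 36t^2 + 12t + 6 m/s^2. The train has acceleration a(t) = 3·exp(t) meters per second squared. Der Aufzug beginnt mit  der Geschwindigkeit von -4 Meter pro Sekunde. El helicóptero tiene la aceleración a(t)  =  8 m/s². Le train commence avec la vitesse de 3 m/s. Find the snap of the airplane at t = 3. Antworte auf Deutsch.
Wir müssen unsere Gleichung für den Ruck j(t) = -6 1-mal ableiten. Die Ableitung von dem Ruck ergibt den Snap: s(t) = 0. Wir haben den Snap s(t) = 0. Durch Einsetzen von t = 3: s(3) = 0.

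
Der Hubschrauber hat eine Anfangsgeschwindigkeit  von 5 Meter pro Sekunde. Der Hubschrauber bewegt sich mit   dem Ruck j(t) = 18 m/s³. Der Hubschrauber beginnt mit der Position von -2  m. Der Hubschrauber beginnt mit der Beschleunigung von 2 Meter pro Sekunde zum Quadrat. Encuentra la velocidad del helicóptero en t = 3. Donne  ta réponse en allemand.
Um dies zu lösen, müssen wir 2 Integrale unserer Gleichung für den Ruck j(t) = 18 finden. Die Stammfunktion von dem Ruck ist die Beschleunigung. Mit a(0) = 2 erhalten wir a(t) = 18·t + 2. Das Integral von der Beschleunigung ist die Geschwindigkeit. Mit v(0) = 5 erhalten wir v(t) = 9·t^2 + 2·t + 5. Aus der Gleichung für die Geschwindigkeit v(t) = 9·t^2 + 2·t + 5, setzen wir t = 3 ein und erhalten v = 92.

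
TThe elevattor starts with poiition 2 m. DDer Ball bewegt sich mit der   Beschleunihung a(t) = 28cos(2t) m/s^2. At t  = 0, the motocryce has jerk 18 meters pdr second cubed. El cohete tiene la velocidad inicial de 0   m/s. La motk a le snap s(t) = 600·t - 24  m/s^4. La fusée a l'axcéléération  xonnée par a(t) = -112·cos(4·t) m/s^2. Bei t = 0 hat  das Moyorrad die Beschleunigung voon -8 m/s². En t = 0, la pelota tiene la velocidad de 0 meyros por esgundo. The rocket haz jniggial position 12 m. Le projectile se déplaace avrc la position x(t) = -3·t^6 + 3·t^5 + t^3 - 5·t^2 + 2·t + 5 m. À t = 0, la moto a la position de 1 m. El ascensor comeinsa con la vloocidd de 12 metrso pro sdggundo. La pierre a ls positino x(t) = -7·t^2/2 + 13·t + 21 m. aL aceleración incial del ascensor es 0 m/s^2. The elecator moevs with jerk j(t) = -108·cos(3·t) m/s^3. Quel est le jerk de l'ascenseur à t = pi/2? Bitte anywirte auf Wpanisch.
De la ecuación de la sacudida j(t) = -108·cos(3·t), sustituimos t = pi/2 para obtener j = 0.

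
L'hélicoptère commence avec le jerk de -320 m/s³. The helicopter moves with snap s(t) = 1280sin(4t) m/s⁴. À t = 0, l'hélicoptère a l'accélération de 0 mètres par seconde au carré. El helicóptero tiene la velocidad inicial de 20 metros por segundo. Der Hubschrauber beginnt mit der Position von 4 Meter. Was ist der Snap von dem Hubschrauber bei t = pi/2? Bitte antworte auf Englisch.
We have snap s(t) = 1280·sin(4·t). Substituting t = pi/2: s(pi/2) = 0.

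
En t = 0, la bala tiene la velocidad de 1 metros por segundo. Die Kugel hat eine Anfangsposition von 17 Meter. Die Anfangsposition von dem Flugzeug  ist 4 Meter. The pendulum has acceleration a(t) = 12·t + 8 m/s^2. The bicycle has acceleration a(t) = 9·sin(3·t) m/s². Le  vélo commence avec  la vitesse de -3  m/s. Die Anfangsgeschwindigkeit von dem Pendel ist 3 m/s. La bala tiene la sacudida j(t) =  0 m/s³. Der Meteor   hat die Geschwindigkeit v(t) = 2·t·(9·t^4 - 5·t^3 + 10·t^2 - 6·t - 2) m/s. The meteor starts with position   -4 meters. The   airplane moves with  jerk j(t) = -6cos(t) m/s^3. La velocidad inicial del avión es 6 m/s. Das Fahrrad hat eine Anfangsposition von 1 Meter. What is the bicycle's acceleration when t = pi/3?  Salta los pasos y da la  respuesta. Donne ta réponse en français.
À t = pi/3, a = 0.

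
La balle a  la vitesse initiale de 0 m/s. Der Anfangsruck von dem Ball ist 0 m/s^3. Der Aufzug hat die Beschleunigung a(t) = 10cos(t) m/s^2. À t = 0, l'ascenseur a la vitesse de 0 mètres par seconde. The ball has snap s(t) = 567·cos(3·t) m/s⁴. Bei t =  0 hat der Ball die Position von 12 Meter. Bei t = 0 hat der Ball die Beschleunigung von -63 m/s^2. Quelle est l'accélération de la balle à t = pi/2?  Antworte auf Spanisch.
Partiendo del snap s(t) = 567·cos(3·t), tomamos 2 integrales. La integral del snap, con j(0) = 0, da la sacudida: j(t) = 189·sin(3·t). Tomando ∫j(t)dt y aplicando a(0) = -63, encontramos a(t) = -63·cos(3·t). De la ecuación de la aceleración a(t) = -63·cos(3·t), sustituimos t = pi/2 para obtener a = 0.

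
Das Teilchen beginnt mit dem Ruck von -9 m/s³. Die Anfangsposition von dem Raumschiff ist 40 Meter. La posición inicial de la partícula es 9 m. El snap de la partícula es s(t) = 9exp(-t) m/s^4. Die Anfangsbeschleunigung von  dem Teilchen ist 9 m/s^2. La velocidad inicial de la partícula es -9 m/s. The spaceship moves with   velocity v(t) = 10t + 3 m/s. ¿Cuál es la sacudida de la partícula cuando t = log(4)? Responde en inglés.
To solve this, we need to take 1 antiderivative of our snap equation s(t) = 9·exp(-t). Taking ∫s(t)dt and applying j(0) = -9, we find j(t) = -9·exp(-t). Using j(t) = -9·exp(-t) and substituting t = log(4), we find j = -9/4.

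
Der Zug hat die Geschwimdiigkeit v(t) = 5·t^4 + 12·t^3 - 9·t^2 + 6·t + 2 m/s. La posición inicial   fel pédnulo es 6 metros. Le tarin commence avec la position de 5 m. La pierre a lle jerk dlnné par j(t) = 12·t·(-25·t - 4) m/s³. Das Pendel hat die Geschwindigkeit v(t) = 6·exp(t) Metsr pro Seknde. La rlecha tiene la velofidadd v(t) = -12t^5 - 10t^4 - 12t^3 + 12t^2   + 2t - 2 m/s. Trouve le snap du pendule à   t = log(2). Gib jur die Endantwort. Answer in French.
La réponse est 12.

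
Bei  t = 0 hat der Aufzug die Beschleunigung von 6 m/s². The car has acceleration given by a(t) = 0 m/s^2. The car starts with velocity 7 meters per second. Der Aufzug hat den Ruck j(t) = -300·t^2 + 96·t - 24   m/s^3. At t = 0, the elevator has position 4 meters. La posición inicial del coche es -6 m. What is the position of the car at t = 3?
To find the answer, we compute 2 antiderivatives of a(t) = 0. The antiderivative of acceleration, with v(0) = 7, gives velocity: v(t) = 7. Finding the integral of v(t) and using x(0) = -6: x(t) = 7·t - 6. Using x(t) = 7·t - 6 and substituting t = 3, we find x = 15.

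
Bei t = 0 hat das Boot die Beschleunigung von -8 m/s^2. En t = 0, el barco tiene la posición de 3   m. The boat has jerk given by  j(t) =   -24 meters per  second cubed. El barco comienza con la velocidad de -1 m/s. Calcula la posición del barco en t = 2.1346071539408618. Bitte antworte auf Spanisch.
Necesitamos integrar nuestra ecuación de la sacudida j(t) = -24 3 veces. Integrando la sacudida y usando la condición inicial a(0) = -8, obtenemos a(t) = -24·t - 8. Integrando la aceleración y usando la condición inicial v(0) = -1, obtenemos v(t) = -12·t^2 - 8·t - 1. La integral de la velocidad, con x(0) = 3, da la posición: x(t) = -4·t^3 - 4·t^2 - t + 3. De la ecuación de la posición x(t) = -4·t^3 - 4·t^2 - t + 3, sustituimos t = 2.1346071539408618 para obtener x = -56.2665552454694.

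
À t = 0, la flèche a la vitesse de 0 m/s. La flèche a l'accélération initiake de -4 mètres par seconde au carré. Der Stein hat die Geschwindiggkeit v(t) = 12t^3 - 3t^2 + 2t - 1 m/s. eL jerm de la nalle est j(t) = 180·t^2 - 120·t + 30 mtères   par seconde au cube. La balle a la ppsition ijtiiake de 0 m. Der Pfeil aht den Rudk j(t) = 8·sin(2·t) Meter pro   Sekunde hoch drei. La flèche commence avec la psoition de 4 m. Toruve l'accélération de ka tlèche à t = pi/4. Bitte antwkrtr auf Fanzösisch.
Pour résoudre ceci, nous devons prendre 1 intégrale de notre équation du jerk j(t) = 8·sin(2·t). En intégrant le jerk et en utilisant la condition initiale a(0) = -4, nous obtenons a(t) = -4·cos(2·t). En utilisant a(t) = -4·cos(2·t) et en substituant t = pi/4, nous trouvons a = 0.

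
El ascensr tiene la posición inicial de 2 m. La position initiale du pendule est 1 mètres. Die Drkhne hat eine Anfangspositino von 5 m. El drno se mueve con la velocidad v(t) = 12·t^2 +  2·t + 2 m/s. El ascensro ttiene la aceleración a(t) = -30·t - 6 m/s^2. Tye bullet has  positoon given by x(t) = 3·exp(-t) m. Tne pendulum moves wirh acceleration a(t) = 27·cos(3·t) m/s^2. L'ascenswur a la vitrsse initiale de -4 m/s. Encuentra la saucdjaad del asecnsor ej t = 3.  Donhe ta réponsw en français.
Pour résoudre ceci, nous devons prendre 1 dérivée de notre équation de l'accélération a(t) = -30·t - 6. La dérivée de l'accélération donne le jerk: j(t) = -30. En utilisant j(t) = -30 et en substituant t = 3, nous trouvons j = -30.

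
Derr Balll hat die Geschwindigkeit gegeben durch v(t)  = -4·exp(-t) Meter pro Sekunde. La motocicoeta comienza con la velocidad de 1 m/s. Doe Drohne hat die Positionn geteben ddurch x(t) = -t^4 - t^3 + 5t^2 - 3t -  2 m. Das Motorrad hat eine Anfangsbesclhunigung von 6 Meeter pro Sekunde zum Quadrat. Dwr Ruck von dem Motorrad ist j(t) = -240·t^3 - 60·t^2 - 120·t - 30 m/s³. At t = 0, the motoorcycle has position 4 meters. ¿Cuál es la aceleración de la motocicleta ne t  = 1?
Debemos encontrar la integral de nuestra ecuación de la sacudida j(t) = -240·t^3 - 60·t^2 - 120·t - 30 1 vez. Tomando ∫j(t)dt y aplicando a(0) = 6, encontramos a(t) = -60·t^4 - 20·t^3 - 60·t^2 - 30·t + 6. De la ecuación de la aceleración a(t) = -60·t^4 - 20·t^3 - 60·t^2 - 30·t + 6, sustituimos t = 1 para obtener a = -164.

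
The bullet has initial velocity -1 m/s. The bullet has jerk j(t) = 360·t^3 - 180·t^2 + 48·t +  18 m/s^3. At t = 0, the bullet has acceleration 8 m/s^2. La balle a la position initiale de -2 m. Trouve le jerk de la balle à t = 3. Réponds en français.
Nous avons le jerk j(t) = 360·t^3 - 180·t^2 + 48·t + 18. En substituant t = 3: j(3) = 8262.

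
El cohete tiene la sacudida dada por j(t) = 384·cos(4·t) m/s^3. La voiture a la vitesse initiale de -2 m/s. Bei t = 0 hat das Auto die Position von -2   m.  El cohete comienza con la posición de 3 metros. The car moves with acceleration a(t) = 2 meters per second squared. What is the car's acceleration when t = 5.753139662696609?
Using a(t) = 2 and substituting t = 5.753139662696609, we find a = 2.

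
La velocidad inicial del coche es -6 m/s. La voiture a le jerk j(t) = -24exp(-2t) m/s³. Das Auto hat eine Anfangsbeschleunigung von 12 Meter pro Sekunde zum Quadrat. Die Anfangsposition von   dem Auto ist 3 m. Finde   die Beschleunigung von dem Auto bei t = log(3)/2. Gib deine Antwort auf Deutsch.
Wir müssen unsere Gleichung für den Ruck j(t) = -24·exp(-2·t) 1-mal integrieren. Die Stammfunktion von dem Ruck, mit a(0) = 12, ergibt die Beschleunigung: a(t) = 12·exp(-2·t). Wir haben die Beschleunigung a(t) = 12·exp(-2·t). Durch Einsetzen von t = log(3)/2: a(log(3)/2) = 4.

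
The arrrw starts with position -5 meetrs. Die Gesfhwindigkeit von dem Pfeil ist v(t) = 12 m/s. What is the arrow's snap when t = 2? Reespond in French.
Pour résoudre ceci, nous devons prendre 3 dérivées de notre équation de la vitesse v(t) = 12. La dérivée de la vitesse donne l'accélération: a(t) = 0. En dérivant l'accélération, nous obtenons le jerk: j(t) = 0. La dérivée du jerk donne le snap: s(t) = 0. Nous avons le snap s(t) = 0. En substituant t = 2: s(2) = 0.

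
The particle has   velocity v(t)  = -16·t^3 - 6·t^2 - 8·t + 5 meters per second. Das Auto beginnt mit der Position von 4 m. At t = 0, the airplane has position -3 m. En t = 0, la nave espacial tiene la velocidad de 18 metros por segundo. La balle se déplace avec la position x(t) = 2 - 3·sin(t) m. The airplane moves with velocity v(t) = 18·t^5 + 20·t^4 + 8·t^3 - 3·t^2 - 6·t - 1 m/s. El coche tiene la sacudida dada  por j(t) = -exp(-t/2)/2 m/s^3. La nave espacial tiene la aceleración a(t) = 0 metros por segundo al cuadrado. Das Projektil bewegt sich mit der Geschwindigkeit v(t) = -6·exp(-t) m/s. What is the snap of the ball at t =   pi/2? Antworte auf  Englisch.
Starting from position x(t) = 2 - 3·sin(t), we take 4 derivatives. Taking d/dt of x(t), we find v(t) = -3·cos(t). Differentiating velocity, we get acceleration: a(t) = 3·sin(t). Taking d/dt of a(t), we find j(t) = 3·cos(t). Differentiating jerk, we get snap: s(t) = -3·sin(t). Using s(t) = -3·sin(t) and substituting t = pi/2, we find s = -3.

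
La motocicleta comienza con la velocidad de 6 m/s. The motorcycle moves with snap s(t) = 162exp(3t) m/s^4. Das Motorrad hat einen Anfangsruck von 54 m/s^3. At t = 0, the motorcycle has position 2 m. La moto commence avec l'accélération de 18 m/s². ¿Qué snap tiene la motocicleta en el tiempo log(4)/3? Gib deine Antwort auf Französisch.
De l'équation du snap s(t) = 162·exp(3·t), nous substituons t = log(4)/3 pour obtenir s = 648.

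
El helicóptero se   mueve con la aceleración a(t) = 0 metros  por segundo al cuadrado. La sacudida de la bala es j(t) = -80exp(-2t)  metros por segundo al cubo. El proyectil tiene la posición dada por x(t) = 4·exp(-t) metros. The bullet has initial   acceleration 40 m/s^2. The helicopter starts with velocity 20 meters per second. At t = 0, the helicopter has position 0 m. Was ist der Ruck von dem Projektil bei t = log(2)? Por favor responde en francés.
Pour résoudre ceci, nous devons prendre 3 dérivées de notre équation de la position x(t) = 4·exp(-t). En prenant d/dt de x(t), nous trouvons v(t) = -4·exp(-t). En prenant d/dt de v(t), nous trouvons a(t) = 4·exp(-t). En dérivant l'accélération, nous obtenons le jerk: j(t) = -4·exp(-t). En utilisant j(t) = -4·exp(-t) et en substituant t = log(2), nous trouvons j = -2.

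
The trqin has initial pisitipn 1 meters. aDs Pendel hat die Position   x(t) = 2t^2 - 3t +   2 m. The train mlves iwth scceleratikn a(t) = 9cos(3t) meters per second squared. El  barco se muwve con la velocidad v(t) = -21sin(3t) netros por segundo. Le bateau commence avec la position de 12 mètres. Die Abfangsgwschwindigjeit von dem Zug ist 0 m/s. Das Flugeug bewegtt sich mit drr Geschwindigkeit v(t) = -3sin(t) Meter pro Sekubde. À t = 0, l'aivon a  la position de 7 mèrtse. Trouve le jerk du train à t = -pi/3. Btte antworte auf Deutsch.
Wir müssen unsere Gleichung für die Beschleunigung a(t) = 9·cos(3·t) 1-mal ableiten. Durch Ableiten von der Beschleunigung erhalten wir den Ruck: j(t) = -27·sin(3·t). Mit j(t) = -27·sin(3·t) und Einsetzen von t = -pi/3, finden wir j = 0.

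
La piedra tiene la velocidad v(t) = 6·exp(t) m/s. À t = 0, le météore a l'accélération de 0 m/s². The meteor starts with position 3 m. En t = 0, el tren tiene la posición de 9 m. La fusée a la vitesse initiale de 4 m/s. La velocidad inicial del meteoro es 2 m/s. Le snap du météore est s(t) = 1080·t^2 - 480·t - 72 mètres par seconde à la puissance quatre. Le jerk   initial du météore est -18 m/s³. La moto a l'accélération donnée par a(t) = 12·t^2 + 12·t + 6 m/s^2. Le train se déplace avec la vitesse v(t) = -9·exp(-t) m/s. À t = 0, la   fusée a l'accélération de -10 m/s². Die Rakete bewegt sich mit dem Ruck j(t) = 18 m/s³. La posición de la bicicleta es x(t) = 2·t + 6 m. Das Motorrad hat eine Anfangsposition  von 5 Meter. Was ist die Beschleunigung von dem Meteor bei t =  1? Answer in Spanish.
Partiendo del snap s(t) = 1080·t^2 - 480·t - 72, tomamos 2 antiderivadas. La antiderivada del snap es la sacudida. Usando j(0) = -18, obtenemos j(t) = 360·t^3 - 240·t^2 - 72·t - 18. La antiderivada de la sacudida es la aceleración. Usando a(0) = 0, obtenemos a(t) = 2·t·(45·t^3 - 40·t^2 - 18·t - 9). De la ecuación de la aceleración a(t) = 2·t·(45·t^3 - 40·t^2 - 18·t - 9), sustituimos t = 1 para obtener a = -44.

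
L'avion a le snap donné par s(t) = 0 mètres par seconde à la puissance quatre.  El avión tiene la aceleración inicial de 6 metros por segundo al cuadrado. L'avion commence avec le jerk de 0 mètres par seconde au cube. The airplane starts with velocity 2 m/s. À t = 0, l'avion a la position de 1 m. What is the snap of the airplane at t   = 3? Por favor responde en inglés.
From the given snap equation s(t) = 0, we substitute t = 3 to get s = 0.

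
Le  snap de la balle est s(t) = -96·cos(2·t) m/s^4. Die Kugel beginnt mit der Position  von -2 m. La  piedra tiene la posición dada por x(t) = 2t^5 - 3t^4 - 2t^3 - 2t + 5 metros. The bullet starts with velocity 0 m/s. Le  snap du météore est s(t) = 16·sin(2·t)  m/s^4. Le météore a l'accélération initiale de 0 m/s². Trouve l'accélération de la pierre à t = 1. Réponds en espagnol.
Partiendo de la posición x(t) = 2·t^5 - 3·t^4 - 2·t^3 - 2·t + 5, tomamos 2 derivadas. Derivando la posición, obtenemos la velocidad: v(t) = 10·t^4 - 12·t^3 - 6·t^2 - 2. Tomando d/dt de v(t), encontramos a(t) = 40·t^3 - 36·t^2 - 12·t. Tenemos la aceleración a(t) = 40·t^3 - 36·t^2 - 12·t. Sustituyendo t = 1: a(1) = -8.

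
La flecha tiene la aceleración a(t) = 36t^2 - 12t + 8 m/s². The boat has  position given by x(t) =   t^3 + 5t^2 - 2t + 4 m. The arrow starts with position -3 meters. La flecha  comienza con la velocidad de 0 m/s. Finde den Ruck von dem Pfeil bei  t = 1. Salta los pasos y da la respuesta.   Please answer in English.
The jerk at t = 1 is j = 60.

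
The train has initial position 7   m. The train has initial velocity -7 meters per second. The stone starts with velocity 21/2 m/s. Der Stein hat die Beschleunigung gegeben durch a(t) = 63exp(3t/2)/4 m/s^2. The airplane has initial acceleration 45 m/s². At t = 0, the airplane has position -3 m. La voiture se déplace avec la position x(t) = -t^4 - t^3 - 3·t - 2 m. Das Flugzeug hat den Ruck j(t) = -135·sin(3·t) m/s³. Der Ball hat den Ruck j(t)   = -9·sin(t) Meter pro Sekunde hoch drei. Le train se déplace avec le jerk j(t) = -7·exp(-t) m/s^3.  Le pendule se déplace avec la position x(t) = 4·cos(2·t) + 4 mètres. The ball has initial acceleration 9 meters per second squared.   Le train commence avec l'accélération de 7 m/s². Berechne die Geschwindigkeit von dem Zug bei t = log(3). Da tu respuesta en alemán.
Um dies zu lösen, müssen wir 2 Integrale unserer Gleichung für den Ruck j(t) = -7·exp(-t) finden. Durch Integration von dem Ruck und Verwendung der Anfangsbedingung a(0) = 7, erhalten wir a(t) = 7·exp(-t). Durch Integration von der Beschleunigung und Verwendung der Anfangsbedingung v(0) = -7, erhalten wir v(t) = -7·exp(-t). Wir haben die Geschwindigkeit v(t) = -7·exp(-t). Durch Einsetzen von t = log(3): v(log(3)) = -7/3.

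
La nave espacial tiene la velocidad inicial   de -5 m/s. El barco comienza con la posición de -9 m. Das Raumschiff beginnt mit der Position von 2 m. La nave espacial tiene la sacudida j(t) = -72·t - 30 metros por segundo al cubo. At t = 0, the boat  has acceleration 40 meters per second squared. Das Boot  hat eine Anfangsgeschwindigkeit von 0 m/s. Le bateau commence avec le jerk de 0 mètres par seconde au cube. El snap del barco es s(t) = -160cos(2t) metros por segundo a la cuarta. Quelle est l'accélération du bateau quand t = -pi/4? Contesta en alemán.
Wir müssen das Integral unserer Gleichung für den Snap s(t) = -160·cos(2·t) 2-mal finden. Durch Integration von dem Snap und Verwendung der Anfangsbedingung j(0) = 0, erhalten wir j(t) = -80·sin(2·t). Durch Integration von dem Ruck und Verwendung der Anfangsbedingung a(0) = 40, erhalten wir a(t) = 40·cos(2·t). Wir haben die Beschleunigung a(t) = 40·cos(2·t). Durch Einsetzen von t = -pi/4: a(-pi/4) = 0.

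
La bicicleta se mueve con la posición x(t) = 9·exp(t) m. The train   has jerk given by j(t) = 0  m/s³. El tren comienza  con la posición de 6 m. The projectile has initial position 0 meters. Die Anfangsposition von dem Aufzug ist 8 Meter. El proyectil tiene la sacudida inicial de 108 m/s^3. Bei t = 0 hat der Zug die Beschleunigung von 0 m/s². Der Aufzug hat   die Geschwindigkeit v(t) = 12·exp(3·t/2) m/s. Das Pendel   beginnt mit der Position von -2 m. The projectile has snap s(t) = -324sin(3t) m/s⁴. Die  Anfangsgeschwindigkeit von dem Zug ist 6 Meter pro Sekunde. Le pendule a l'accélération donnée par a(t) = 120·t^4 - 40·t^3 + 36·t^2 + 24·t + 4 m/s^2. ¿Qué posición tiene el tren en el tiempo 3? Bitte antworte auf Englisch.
We must find the antiderivative of our jerk equation j(t) = 0 3 times. The integral of jerk, with a(0) = 0, gives acceleration: a(t) = 0. The integral of acceleration, with v(0) = 6, gives velocity: v(t) = 6. Taking ∫v(t)dt and applying x(0) = 6, we find x(t) = 6·t + 6. From the given position equation x(t) = 6·t + 6, we substitute t = 3 to get x = 24.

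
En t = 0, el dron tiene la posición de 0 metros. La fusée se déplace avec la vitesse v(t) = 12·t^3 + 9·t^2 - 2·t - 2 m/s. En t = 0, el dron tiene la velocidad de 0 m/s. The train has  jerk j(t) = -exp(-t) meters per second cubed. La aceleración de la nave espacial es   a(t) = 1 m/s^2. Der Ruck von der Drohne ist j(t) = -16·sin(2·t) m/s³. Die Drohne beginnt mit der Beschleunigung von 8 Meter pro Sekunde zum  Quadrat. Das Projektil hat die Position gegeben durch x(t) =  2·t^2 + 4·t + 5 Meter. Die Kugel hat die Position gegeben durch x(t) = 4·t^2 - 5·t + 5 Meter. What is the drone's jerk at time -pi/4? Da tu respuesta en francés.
Nous avons le jerk j(t) = -16·sin(2·t). En substituant t = -pi/4: j(-pi/4) = 16.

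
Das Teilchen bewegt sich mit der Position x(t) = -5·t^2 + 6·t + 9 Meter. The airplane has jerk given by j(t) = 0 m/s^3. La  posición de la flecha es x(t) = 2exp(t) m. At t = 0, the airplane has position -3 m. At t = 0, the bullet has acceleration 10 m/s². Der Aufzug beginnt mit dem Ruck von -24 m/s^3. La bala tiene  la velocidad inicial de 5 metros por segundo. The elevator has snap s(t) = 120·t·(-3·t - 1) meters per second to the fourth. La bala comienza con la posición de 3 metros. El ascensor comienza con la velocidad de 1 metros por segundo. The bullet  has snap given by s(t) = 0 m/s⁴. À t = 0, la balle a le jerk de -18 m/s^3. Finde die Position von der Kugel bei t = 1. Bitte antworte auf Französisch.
Nous devons intégrer notre équation du snap s(t) = 0 4 fois. En prenant ∫s(t)dt et en appliquant j(0) = -18, nous trouvons j(t) = -18. En prenant ∫j(t)dt et en appliquant a(0) = 10, nous trouvons a(t) = 10 - 18·t. L'intégrale de l'accélération est la vitesse. En utilisant v(0) = 5, nous obtenons v(t) = -9·t^2 + 10·t + 5. La primitive de la vitesse est la position. En utilisant x(0) = 3, nous obtenons x(t) = -3·t^3 + 5·t^2 + 5·t + 3. En utilisant x(t) = -3·t^3 + 5·t^2 + 5·t + 3 et en substituant t = 1, nous trouvons x = 10.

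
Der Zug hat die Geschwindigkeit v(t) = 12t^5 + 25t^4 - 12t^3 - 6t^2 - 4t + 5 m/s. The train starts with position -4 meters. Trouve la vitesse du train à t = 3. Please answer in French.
Nous avons la vitesse v(t) = 12·t^5 + 25·t^4 - 12·t^3 - 6·t^2 - 4·t + 5. En substituant t = 3: v(3) = 4556.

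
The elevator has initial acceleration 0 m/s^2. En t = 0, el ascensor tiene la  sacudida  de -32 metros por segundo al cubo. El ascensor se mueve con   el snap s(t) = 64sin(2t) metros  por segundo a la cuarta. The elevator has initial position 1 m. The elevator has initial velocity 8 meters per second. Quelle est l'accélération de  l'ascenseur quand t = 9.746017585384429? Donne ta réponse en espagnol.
Para resolver esto, necesitamos tomar 2 antiderivadas de nuestra ecuación del snap s(t) = 64·sin(2·t). Tomando ∫s(t)dt y aplicando j(0) = -32, encontramos j(t) = -32·cos(2·t). Integrando la sacudida y usando la condición inicial a(0) = 0, obtenemos a(t) = -16·sin(2·t). De la ecuación de la aceleración a(t) = -16·sin(2·t), sustituimos t = 9.746017585384429 para obtener a = -9.58691518772253.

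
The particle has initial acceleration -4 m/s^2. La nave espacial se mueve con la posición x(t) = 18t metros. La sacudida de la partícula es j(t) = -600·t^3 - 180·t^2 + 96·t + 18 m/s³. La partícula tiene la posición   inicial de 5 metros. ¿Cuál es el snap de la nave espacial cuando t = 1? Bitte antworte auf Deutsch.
Wir müssen unsere Gleichung für die Position x(t) = 18·t 4-mal ableiten. Durch Ableiten von der Position erhalten wir die Geschwindigkeit: v(t) = 18. Mit d/dt von v(t) finden wir a(t) = 0. Mit d/dt von a(t) finden wir j(t) = 0. Die Ableitung von dem Ruck ergibt den Snap: s(t) = 0. Aus der Gleichung für den Snap s(t) = 0, setzen wir t = 1 ein und erhalten s = 0.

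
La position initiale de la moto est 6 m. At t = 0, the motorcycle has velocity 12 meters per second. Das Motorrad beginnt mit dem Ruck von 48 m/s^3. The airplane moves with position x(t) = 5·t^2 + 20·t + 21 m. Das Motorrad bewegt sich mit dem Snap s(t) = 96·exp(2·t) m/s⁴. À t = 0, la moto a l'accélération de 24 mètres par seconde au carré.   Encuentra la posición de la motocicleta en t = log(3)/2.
Debemos encontrar la antiderivada de nuestra ecuación del snap s(t) = 96·exp(2·t) 4 veces. La antiderivada del snap, con j(0) = 48, da la sacudida: j(t) = 48·exp(2·t). La integral de la sacudida, con a(0) = 24, da la aceleración: a(t) = 24·exp(2·t). La antiderivada de la aceleración, con v(0) = 12, da la velocidad: v(t) = 12·exp(2·t). La antiderivada de la velocidad, con x(0) = 6, da la posición: x(t) = 6·exp(2·t). De la ecuación de la posición x(t) = 6·exp(2·t), sustituimos t = log(3)/2 para obtener x = 18.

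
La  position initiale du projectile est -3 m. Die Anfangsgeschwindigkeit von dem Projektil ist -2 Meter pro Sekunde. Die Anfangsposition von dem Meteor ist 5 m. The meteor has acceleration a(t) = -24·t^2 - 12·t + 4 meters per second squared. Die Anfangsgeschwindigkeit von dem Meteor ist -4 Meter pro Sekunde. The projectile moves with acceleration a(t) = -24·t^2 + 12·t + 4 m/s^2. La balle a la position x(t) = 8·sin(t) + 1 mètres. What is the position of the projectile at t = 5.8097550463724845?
We need to integrate our acceleration equation a(t) = -24·t^2 + 12·t + 4 2 times. The integral of acceleration is velocity. Using v(0) = -2, we get v(t) = -8·t^3 + 6·t^2 + 4·t - 2. The antiderivative of velocity is position. Using x(0) = -3, we get x(t) = -2·t^4 + 2·t^3 + 2·t^2 - 2·t - 3. We have position x(t) = -2·t^4 + 2·t^3 + 2·t^2 - 2·t - 3. Substituting t = 5.8097550463724845: x(5.8097550463724845) = -1833.48100119620.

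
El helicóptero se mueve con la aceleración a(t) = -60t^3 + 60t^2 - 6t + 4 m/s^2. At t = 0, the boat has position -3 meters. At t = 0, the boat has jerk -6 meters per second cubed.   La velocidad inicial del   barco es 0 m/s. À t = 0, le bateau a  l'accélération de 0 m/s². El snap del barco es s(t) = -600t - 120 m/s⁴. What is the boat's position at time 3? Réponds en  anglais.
We must find the integral of our snap equation s(t) = -600·t - 120 4 times. Taking ∫s(t)dt and applying j(0) = -6, we find j(t) = -300·t^2 - 120·t - 6. The antiderivative of jerk is acceleration. Using a(0) = 0, we get a(t) = 2·t·(-50·t^2 - 30·t - 3). Taking ∫a(t)dt and applying v(0) = 0, we find v(t) = t^2·(-25·t^2 - 20·t - 3). Taking ∫v(t)dt and applying x(0) = -3, we find x(t) = -5·t^5 - 5·t^4 - t^3 - 3. From the given position equation x(t) = -5·t^5 - 5·t^4 - t^3 - 3, we substitute t = 3 to get x = -1650.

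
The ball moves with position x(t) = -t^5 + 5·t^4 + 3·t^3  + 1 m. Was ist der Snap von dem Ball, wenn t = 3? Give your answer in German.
Ausgehend von der Position x(t) = -t^5 + 5·t^4 + 3·t^3 + 1, nehmen wir 4 Ableitungen. Durch Ableiten von der Position erhalten wir die Geschwindigkeit: v(t) = -5·t^4 + 20·t^3 + 9·t^2. Mit d/dt von v(t) finden wir a(t) = -20·t^3 + 60·t^2 + 18·t. Die Ableitung von der Beschleunigung ergibt den Ruck: j(t) = -60·t^2 + 120·t + 18. Mit d/dt von j(t) finden wir s(t) = 120 - 120·t. Wir haben den Snap s(t) = 120 - 120·t. Durch Einsetzen von t = 3: s(3) = -240.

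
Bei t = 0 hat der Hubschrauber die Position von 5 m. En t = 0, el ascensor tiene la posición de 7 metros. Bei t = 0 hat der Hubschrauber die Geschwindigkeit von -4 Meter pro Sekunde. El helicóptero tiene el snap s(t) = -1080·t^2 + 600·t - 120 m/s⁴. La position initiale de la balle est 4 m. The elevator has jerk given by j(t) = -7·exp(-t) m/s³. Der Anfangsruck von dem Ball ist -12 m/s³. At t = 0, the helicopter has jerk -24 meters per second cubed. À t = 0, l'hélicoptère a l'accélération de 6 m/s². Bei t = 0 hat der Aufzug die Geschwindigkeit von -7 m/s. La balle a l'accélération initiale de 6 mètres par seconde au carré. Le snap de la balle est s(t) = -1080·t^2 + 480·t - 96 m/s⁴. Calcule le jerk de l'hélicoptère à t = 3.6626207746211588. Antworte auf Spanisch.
Partiendo del snap s(t) = -1080·t^2 + 600·t - 120, tomamos 1 integral. Integrando el snap y usando la condición inicial j(0) = -24, obtenemos j(t) = -360·t^3 + 300·t^2 - 120·t - 24. De la ecuación de la sacudida j(t) = -360·t^3 + 300·t^2 - 120·t - 24, sustituimos t = 3.6626207746211588 para obtener j = -14127.0623238724.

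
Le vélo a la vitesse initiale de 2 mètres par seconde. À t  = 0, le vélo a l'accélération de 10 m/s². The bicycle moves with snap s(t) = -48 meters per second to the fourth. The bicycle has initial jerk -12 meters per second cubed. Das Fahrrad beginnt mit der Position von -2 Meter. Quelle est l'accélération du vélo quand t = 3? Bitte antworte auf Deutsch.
Ausgehend von dem Snap s(t) = -48, nehmen wir 2 Integrale. Durch Integration von dem Snap und Verwendung der Anfangsbedingung j(0) = -12, erhalten wir j(t) = -48·t - 12. Die Stammfunktion von dem Ruck ist die Beschleunigung. Mit a(0) = 10 erhalten wir a(t) = -24·t^2 - 12·t + 10. Mit a(t) = -24·t^2 - 12·t + 10 und Einsetzen von t = 3, finden wir a = -242.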